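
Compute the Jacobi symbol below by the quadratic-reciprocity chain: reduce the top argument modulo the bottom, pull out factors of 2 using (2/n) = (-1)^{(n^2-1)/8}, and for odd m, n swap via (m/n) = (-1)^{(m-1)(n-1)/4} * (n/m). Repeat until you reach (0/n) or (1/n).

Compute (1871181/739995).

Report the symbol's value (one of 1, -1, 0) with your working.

0

(1871181/739995) = (391191/739995)   [reduce mod 739995]
reciprocity: (391191/739995) = -1·(739995/391191) since 391191 mod 4 = 3, 739995 mod 4 = 3; sign now -1
(739995/391191) = (348804/391191)   [reduce mod 391191]
348804 = 2^2·87201; (2/391191) = +1 since 391191 mod 8 = 7, so (348804/391191) = (+1)^2·(87201/391191); sign now -1
reciprocity: (87201/391191) = +1·(391191/87201) since 87201 mod 4 = 1, 391191 mod 4 = 3; sign now -1
(391191/87201) = (42387/87201)   [reduce mod 87201]
reciprocity: (42387/87201) = +1·(87201/42387) since 42387 mod 4 = 3, 87201 mod 4 = 1; sign now -1
(87201/42387) = (2427/42387)   [reduce mod 42387]
reciprocity: (2427/42387) = -1·(42387/2427) since 2427 mod 4 = 3, 42387 mod 4 = 3; sign now +1
(42387/2427) = (1128/2427)   [reduce mod 2427]
1128 = 2^3·141; (2/2427) = -1 since 2427 mod 8 = 3, so (1128/2427) = (-1)^3·(141/2427); sign now -1
reciprocity: (141/2427) = +1·(2427/141) since 141 mod 4 = 1, 2427 mod 4 = 3; sign now -1
(2427/141) = (30/141)   [reduce mod 141]
30 = 2^1·15; (2/141) = -1 since 141 mod 8 = 5, so (30/141) = (-1)^1·(15/141); sign now +1
reciprocity: (15/141) = +1·(141/15) since 15 mod 4 = 3, 141 mod 4 = 1; sign now +1
(141/15) = (6/15)   [reduce mod 15]
6 = 2^1·3; (2/15) = +1 since 15 mod 8 = 7, so (6/15) = (+1)^1·(3/15); sign now +1
reciprocity: (3/15) = -1·(15/3) since 3 mod 4 = 3, 15 mod 4 = 3; sign now -1
(15/3) = (0/3)   [reduce mod 3]
(0/3) = 0   [gcd(a, n) > 1]; final value = 0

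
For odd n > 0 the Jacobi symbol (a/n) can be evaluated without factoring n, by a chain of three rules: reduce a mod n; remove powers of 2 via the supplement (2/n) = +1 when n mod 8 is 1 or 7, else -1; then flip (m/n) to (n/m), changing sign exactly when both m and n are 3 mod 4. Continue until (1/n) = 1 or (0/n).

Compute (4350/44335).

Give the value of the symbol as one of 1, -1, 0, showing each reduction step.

0

4350 = 2^1·2175; (2/44335) = +1 since 44335 mod 8 = 7, so (4350/44335) = (+1)^1·(2175/44335); sign now +1
reciprocity: (2175/44335) = -1·(44335/2175) since 2175 mod 4 = 3, 44335 mod 4 = 3; sign now -1
(44335/2175) = (835/2175)   [reduce mod 2175]
reciprocity: (835/2175) = -1·(2175/835) since 835 mod 4 = 3, 2175 mod 4 = 3; sign now +1
(2175/835) = (505/835)   [reduce mod 835]
reciprocity: (505/835) = +1·(835/505) since 505 mod 4 = 1, 835 mod 4 = 3; sign now +1
(835/505) = (330/505)   [reduce mod 505]
330 = 2^1·165; (2/505) = +1 since 505 mod 8 = 1, so (330/505) = (+1)^1·(165/505); sign now +1
reciprocity: (165/505) = +1·(505/165) since 165 mod 4 = 1, 505 mod 4 = 1; sign now +1
(505/165) = (10/165)   [reduce mod 165]
10 = 2^1·5; (2/165) = -1 since 165 mod 8 = 5, so (10/165) = (-1)^1·(5/165); sign now -1
reciprocity: (5/165) = +1·(165/5) since 5 mod 4 = 1, 165 mod 4 = 1; sign now -1
(165/5) = (0/5)   [reduce mod 5]
(0/5) = 0   [gcd(a, n) > 1]; final value = 0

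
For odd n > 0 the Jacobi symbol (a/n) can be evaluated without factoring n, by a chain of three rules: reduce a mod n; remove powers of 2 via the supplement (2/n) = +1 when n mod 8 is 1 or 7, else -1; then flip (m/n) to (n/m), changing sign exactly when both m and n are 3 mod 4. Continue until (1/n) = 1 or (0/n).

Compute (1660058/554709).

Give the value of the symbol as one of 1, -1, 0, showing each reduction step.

(1660058/554709) = (550640/554709)   [reduce mod 554709]
550640 = 2^4·34415; (2/554709) = -1 since 554709 mod 8 = 5, so (550640/554709) = (-1)^4·(34415/554709); sign now +1
reciprocity: (34415/554709) = +1·(554709/34415) since 34415 mod 4 = 3, 554709 mod 4 = 1; sign now +1
(554709/34415) = (4069/34415)   [reduce mod 34415]
reciprocity: (4069/34415) = +1·(34415/4069) since 4069 mod 4 = 1, 34415 mod 4 = 3; sign now +1
(34415/4069) = (1863/4069)   [reduce mod 4069]
reciprocity: (1863/4069) = +1·(4069/1863) since 1863 mod 4 = 3, 4069 mod 4 = 1; sign now +1
(4069/1863) = (343/1863)   [reduce mod 1863]
reciprocity: (343/1863) = -1·(1863/343) since 343 mod 4 = 3, 1863 mod 4 = 3; sign now -1
(1863/343) = (148/343)   [reduce mod 343]
148 = 2^2·37; (2/343) = +1 since 343 mod 8 = 7, so (148/343) = (+1)^2·(37/343); sign now -1
reciprocity: (37/343) = +1·(343/37) since 37 mod 4 = 1, 343 mod 4 = 3; sign now -1
(343/37) = (10/37)   [reduce mod 37]
10 = 2^1·5; (2/37) = -1 since 37 mod 8 = 5, so (10/37) = (-1)^1·(5/37); sign now +1
reciprocity: (5/37) = +1·(37/5) since 5 mod 4 = 1, 37 mod 4 = 1; sign now +1
(37/5) = (2/5)   [reduce mod 5]
2 = 2^1·1; (2/5) = -1 since 5 mod 8 = 5, so (2/5) = (-1)^1·(1/5); sign now -1
(1/5) = 1; final value = sign = -1

-1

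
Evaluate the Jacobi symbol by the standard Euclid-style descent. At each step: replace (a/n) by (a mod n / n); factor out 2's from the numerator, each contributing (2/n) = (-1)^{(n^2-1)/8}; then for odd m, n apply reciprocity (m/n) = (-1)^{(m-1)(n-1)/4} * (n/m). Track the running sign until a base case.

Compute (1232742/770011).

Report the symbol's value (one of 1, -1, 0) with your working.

(1232742/770011) = (462731/770011)   [reduce mod 770011]
reciprocity: (462731/770011) = -1·(770011/462731) since 462731 mod 4 = 3, 770011 mod 4 = 3; sign now -1
(770011/462731) = (307280/462731)   [reduce mod 462731]
307280 = 2^4·19205; (2/462731) = -1 since 462731 mod 8 = 3, so (307280/462731) = (-1)^4·(19205/462731); sign now -1
reciprocity: (19205/462731) = +1·(462731/19205) since 19205 mod 4 = 1, 462731 mod 4 = 3; sign now -1
(462731/19205) = (1811/19205)   [reduce mod 19205]
reciprocity: (1811/19205) = +1·(19205/1811) since 1811 mod 4 = 3, 19205 mod 4 = 1; sign now -1
(19205/1811) = (1095/1811)   [reduce mod 1811]
reciprocity: (1095/1811) = -1·(1811/1095) since 1095 mod 4 = 3, 1811 mod 4 = 3; sign now +1
(1811/1095) = (716/1095)   [reduce mod 1095]
716 = 2^2·179; (2/1095) = +1 since 1095 mod 8 = 7, so (716/1095) = (+1)^2·(179/1095); sign now +1
reciprocity: (179/1095) = -1·(1095/179) since 179 mod 4 = 3, 1095 mod 4 = 3; sign now -1
(1095/179) = (21/179)   [reduce mod 179]
reciprocity: (21/179) = +1·(179/21) since 21 mod 4 = 1, 179 mod 4 = 3; sign now -1
(179/21) = (11/21)   [reduce mod 21]
reciprocity: (11/21) = +1·(21/11) since 11 mod 4 = 3, 21 mod 4 = 1; sign now -1
(21/11) = (10/11)   [reduce mod 11]
10 = 2^1·5; (2/11) = -1 since 11 mod 8 = 3, so (10/11) = (-1)^1·(5/11); sign now +1
reciprocity: (5/11) = +1·(11/5) since 5 mod 4 = 1, 11 mod 4 = 3; sign now +1
(11/5) = (1/5)   [reduce mod 5]
(1/5) = 1; final value = sign = +1

1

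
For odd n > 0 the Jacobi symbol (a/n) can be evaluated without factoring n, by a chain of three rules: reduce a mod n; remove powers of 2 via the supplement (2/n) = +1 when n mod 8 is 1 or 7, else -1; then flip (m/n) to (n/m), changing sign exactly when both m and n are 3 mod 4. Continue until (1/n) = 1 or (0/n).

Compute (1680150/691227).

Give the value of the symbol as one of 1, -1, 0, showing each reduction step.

0

(1680150/691227): 1680150 mod 691227 = 297696, so (1680150/691227) = (297696/691227)
factor out 2^5: 297696 = 2^5·9303; with 691227 mod 8 = 3, (2/691227) = -1; sign now -1; continue with (9303/691227)
flip (9303/691227) -> (691227/9303): both odd, 9303 mod 4 = 3, 691227 mod 4 = 3, so the flip contributes -1; sign now +1
(691227/9303): 691227 mod 9303 = 2805, so (691227/9303) = (2805/9303)
flip (2805/9303) -> (9303/2805): both odd, 2805 mod 4 = 1, 9303 mod 4 = 3, so the flip contributes +1; sign now +1
(9303/2805): 9303 mod 2805 = 888, so (9303/2805) = (888/2805)
factor out 2^3: 888 = 2^3·111; with 2805 mod 8 = 5, (2/2805) = -1; sign now -1; continue with (111/2805)
flip (111/2805) -> (2805/111): both odd, 111 mod 4 = 3, 2805 mod 4 = 1, so the flip contributes +1; sign now -1
(2805/111): 2805 mod 111 = 30, so (2805/111) = (30/111)
factor out 2^1: 30 = 2^1·15; with 111 mod 8 = 7, (2/111) = +1; sign now -1; continue with (15/111)
flip (15/111) -> (111/15): both odd, 15 mod 4 = 3, 111 mod 4 = 3, so the flip contributes -1; sign now +1
(111/15): 111 mod 15 = 6, so (111/15) = (6/15)
factor out 2^1: 6 = 2^1·3; with 15 mod 8 = 7, (2/15) = +1; sign now +1; continue with (3/15)
flip (3/15) -> (15/3): both odd, 3 mod 4 = 3, 15 mod 4 = 3, so the flip contributes -1; sign now -1
(15/3): 15 mod 3 = 0, so (15/3) = (0/3)
reached (0/3); gcd(a, n) > 1, so (0/3) = 0 and the symbol is 0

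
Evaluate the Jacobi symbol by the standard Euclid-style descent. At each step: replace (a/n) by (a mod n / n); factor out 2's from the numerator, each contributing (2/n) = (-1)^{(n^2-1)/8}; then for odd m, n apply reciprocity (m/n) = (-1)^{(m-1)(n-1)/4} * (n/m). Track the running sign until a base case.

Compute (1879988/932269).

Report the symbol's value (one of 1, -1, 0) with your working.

(1879988/932269): 1879988 mod 932269 = 15450, so (1879988/932269) = (15450/932269)
factor out 2^1: 15450 = 2^1·7725; with 932269 mod 8 = 5, (2/932269) = -1; sign now -1; continue with (7725/932269)
flip (7725/932269) -> (932269/7725): both odd, 7725 mod 4 = 1, 932269 mod 4 = 1, so the flip contributes +1; sign now -1
(932269/7725): 932269 mod 7725 = 5269, so (932269/7725) = (5269/7725)
flip (5269/7725) -> (7725/5269): both odd, 5269 mod 4 = 1, 7725 mod 4 = 1, so the flip contributes +1; sign now -1
(7725/5269): 7725 mod 5269 = 2456, so (7725/5269) = (2456/5269)
factor out 2^3: 2456 = 2^3·307; with 5269 mod 8 = 5, (2/5269) = -1; sign now +1; continue with (307/5269)
flip (307/5269) -> (5269/307): both odd, 307 mod 4 = 3, 5269 mod 4 = 1, so the flip contributes +1; sign now +1
(5269/307): 5269 mod 307 = 50, so (5269/307) = (50/307)
factor out 2^1: 50 = 2^1·25; with 307 mod 8 = 3, (2/307) = -1; sign now -1; continue with (25/307)
flip (25/307) -> (307/25): both odd, 25 mod 4 = 1, 307 mod 4 = 3, so the flip contributes +1; sign now -1
(307/25): 307 mod 25 = 7, so (307/25) = (7/25)
flip (7/25) -> (25/7): both odd, 7 mod 4 = 3, 25 mod 4 = 1, so the flip contributes +1; sign now -1
(25/7): 25 mod 7 = 4, so (25/7) = (4/7)
factor out 2^2: 4 = 2^2·1; with 7 mod 8 = 7, (2/7) = +1; sign now -1; continue with (1/7)
reached (1/7) = 1, so the symbol is -1

-1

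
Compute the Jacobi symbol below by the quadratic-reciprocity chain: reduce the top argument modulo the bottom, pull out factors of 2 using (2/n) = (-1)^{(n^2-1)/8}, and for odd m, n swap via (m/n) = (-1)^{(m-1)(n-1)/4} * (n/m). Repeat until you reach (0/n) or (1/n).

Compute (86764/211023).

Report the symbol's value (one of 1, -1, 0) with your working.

factor out 2^2: 86764 = 2^2·21691; with 211023 mod 8 = 7, (2/211023) = +1; sign now +1; continue with (21691/211023)
flip (21691/211023) -> (211023/21691): both odd, 21691 mod 4 = 3, 211023 mod 4 = 3, so the flip contributes -1; sign now -1
(211023/21691): 211023 mod 21691 = 15804, so (211023/21691) = (15804/21691)
factor out 2^2: 15804 = 2^2·3951; with 21691 mod 8 = 3, (2/21691) = -1; sign now -1; continue with (3951/21691)
flip (3951/21691) -> (21691/3951): both odd, 3951 mod 4 = 3, 21691 mod 4 = 3, so the flip contributes -1; sign now +1
(21691/3951): 21691 mod 3951 = 1936, so (21691/3951) = (1936/3951)
factor out 2^4: 1936 = 2^4·121; with 3951 mod 8 = 7, (2/3951) = +1; sign now +1; continue with (121/3951)
flip (121/3951) -> (3951/121): both odd, 121 mod 4 = 1, 3951 mod 4 = 3, so the flip contributes +1; sign now +1
(3951/121): 3951 mod 121 = 79, so (3951/121) = (79/121)
flip (79/121) -> (121/79): both odd, 79 mod 4 = 3, 121 mod 4 = 1, so the flip contributes +1; sign now +1
(121/79): 121 mod 79 = 42, so (121/79) = (42/79)
factor out 2^1: 42 = 2^1·21; with 79 mod 8 = 7, (2/79) = +1; sign now +1; continue with (21/79)
flip (21/79) -> (79/21): both odd, 21 mod 4 = 1, 79 mod 4 = 3, so the flip contributes +1; sign now +1
(79/21): 79 mod 21 = 16, so (79/21) = (16/21)
factor out 2^4: 16 = 2^4·1; with 21 mod 8 = 5, (2/21) = -1; sign now +1; continue with (1/21)
reached (1/21) = 1, so the symbol is +1

1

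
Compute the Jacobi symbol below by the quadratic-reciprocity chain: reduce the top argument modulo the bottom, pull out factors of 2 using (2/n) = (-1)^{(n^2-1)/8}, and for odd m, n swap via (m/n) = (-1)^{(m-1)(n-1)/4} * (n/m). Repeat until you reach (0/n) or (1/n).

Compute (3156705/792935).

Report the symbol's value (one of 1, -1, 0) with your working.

0

(3156705/792935) = (777900/792935)   [reduce mod 792935]
777900 = 2^2·194475; (2/792935) = +1 since 792935 mod 8 = 7, so (777900/792935) = (+1)^2·(194475/792935); sign now +1
reciprocity: (194475/792935) = -1·(792935/194475) since 194475 mod 4 = 3, 792935 mod 4 = 3; sign now -1
(792935/194475) = (15035/194475)   [reduce mod 194475]
reciprocity: (15035/194475) = -1·(194475/15035) since 15035 mod 4 = 3, 194475 mod 4 = 3; sign now +1
(194475/15035) = (14055/15035)   [reduce mod 15035]
reciprocity: (14055/15035) = -1·(15035/14055) since 14055 mod 4 = 3, 15035 mod 4 = 3; sign now -1
(15035/14055) = (980/14055)   [reduce mod 14055]
980 = 2^2·245; (2/14055) = +1 since 14055 mod 8 = 7, so (980/14055) = (+1)^2·(245/14055); sign now -1
reciprocity: (245/14055) = +1·(14055/245) since 245 mod 4 = 1, 14055 mod 4 = 3; sign now -1
(14055/245) = (90/245)   [reduce mod 245]
90 = 2^1·45; (2/245) = -1 since 245 mod 8 = 5, so (90/245) = (-1)^1·(45/245); sign now +1
reciprocity: (45/245) = +1·(245/45) since 45 mod 4 = 1, 245 mod 4 = 1; sign now +1
(245/45) = (20/45)   [reduce mod 45]
20 = 2^2·5; (2/45) = -1 since 45 mod 8 = 5, so (20/45) = (-1)^2·(5/45); sign now +1
reciprocity: (5/45) = +1·(45/5) since 5 mod 4 = 1, 45 mod 4 = 1; sign now +1
(45/5) = (0/5)   [reduce mod 5]
(0/5) = 0   [gcd(a, n) > 1]; final value = 0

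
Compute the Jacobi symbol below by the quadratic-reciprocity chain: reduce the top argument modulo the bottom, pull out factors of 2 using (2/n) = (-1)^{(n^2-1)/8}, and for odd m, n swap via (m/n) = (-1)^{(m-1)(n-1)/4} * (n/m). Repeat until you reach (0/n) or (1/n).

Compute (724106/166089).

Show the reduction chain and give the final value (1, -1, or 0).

-1

(724106/166089) = (59750/166089)   [reduce mod 166089]
59750 = 2^1·29875; (2/166089) = +1 since 166089 mod 8 = 1, so (59750/166089) = (+1)^1·(29875/166089); sign now +1
reciprocity: (29875/166089) = +1·(166089/29875) since 29875 mod 4 = 3, 166089 mod 4 = 1; sign now +1
(166089/29875) = (16714/29875)   [reduce mod 29875]
16714 = 2^1·8357; (2/29875) = -1 since 29875 mod 8 = 3, so (16714/29875) = (-1)^1·(8357/29875); sign now -1
reciprocity: (8357/29875) = +1·(29875/8357) since 8357 mod 4 = 1, 29875 mod 4 = 3; sign now -1
(29875/8357) = (4804/8357)   [reduce mod 8357]
4804 = 2^2·1201; (2/8357) = -1 since 8357 mod 8 = 5, so (4804/8357) = (-1)^2·(1201/8357); sign now -1
reciprocity: (1201/8357) = +1·(8357/1201) since 1201 mod 4 = 1, 8357 mod 4 = 1; sign now -1
(8357/1201) = (1151/1201)   [reduce mod 1201]
reciprocity: (1151/1201) = +1·(1201/1151) since 1151 mod 4 = 3, 1201 mod 4 = 1; sign now -1
(1201/1151) = (50/1151)   [reduce mod 1151]
50 = 2^1·25; (2/1151) = +1 since 1151 mod 8 = 7, so (50/1151) = (+1)^1·(25/1151); sign now -1
reciprocity: (25/1151) = +1·(1151/25) since 25 mod 4 = 1, 1151 mod 4 = 3; sign now -1
(1151/25) = (1/25)   [reduce mod 25]
(1/25) = 1; final value = sign = -1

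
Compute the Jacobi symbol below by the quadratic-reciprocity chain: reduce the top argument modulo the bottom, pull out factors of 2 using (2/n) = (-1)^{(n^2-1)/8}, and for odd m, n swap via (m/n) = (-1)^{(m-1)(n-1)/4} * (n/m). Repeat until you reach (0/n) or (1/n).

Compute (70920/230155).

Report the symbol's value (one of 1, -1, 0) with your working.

70920 = 2^3·8865; (2/230155) = -1 since 230155 mod 8 = 3, so (70920/230155) = (-1)^3·(8865/230155); sign now -1
reciprocity: (8865/230155) = +1·(230155/8865) since 8865 mod 4 = 1, 230155 mod 4 = 3; sign now -1
(230155/8865) = (8530/8865)   [reduce mod 8865]
8530 = 2^1·4265; (2/8865) = +1 since 8865 mod 8 = 1, so (8530/8865) = (+1)^1·(4265/8865); sign now -1
reciprocity: (4265/8865) = +1·(8865/4265) since 4265 mod 4 = 1, 8865 mod 4 = 1; sign now -1
(8865/4265) = (335/4265)   [reduce mod 4265]
reciprocity: (335/4265) = +1·(4265/335) since 335 mod 4 = 3, 4265 mod 4 = 1; sign now -1
(4265/335) = (245/335)   [reduce mod 335]
reciprocity: (245/335) = +1·(335/245) since 245 mod 4 = 1, 335 mod 4 = 3; sign now -1
(335/245) = (90/245)   [reduce mod 245]
90 = 2^1·45; (2/245) = -1 since 245 mod 8 = 5, so (90/245) = (-1)^1·(45/245); sign now +1
reciprocity: (45/245) = +1·(245/45) since 45 mod 4 = 1, 245 mod 4 = 1; sign now +1
(245/45) = (20/45)   [reduce mod 45]
20 = 2^2·5; (2/45) = -1 since 45 mod 8 = 5, so (20/45) = (-1)^2·(5/45); sign now +1
reciprocity: (5/45) = +1·(45/5) since 5 mod 4 = 1, 45 mod 4 = 1; sign now +1
(45/5) = (0/5)   [reduce mod 5]
(0/5) = 0   [gcd(a, n) > 1]; final value = 0

0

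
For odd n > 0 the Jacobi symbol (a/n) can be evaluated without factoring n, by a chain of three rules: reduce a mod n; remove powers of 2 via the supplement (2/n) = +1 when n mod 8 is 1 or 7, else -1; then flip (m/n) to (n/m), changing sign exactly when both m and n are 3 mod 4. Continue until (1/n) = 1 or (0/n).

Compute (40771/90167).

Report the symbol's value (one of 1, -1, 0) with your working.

1

flip (40771/90167) -> (90167/40771): both odd, 40771 mod 4 = 3, 90167 mod 4 = 3, so the flip contributes -1; sign now -1
(90167/40771): 90167 mod 40771 = 8625, so (90167/40771) = (8625/40771)
flip (8625/40771) -> (40771/8625): both odd, 8625 mod 4 = 1, 40771 mod 4 = 3, so the flip contributes +1; sign now -1
(40771/8625): 40771 mod 8625 = 6271, so (40771/8625) = (6271/8625)
flip (6271/8625) -> (8625/6271): both odd, 6271 mod 4 = 3, 8625 mod 4 = 1, so the flip contributes +1; sign now -1
(8625/6271): 8625 mod 6271 = 2354, so (8625/6271) = (2354/6271)
factor out 2^1: 2354 = 2^1·1177; with 6271 mod 8 = 7, (2/6271) = +1; sign now -1; continue with (1177/6271)
flip (1177/6271) -> (6271/1177): both odd, 1177 mod 4 = 1, 6271 mod 4 = 3, so the flip contributes +1; sign now -1
(6271/1177): 6271 mod 1177 = 386, so (6271/1177) = (386/1177)
factor out 2^1: 386 = 2^1·193; with 1177 mod 8 = 1, (2/1177) = +1; sign now -1; continue with (193/1177)
flip (193/1177) -> (1177/193): both odd, 193 mod 4 = 1, 1177 mod 4 = 1, so the flip contributes +1; sign now -1
(1177/193): 1177 mod 193 = 19, so (1177/193) = (19/193)
flip (19/193) -> (193/19): both odd, 19 mod 4 = 3, 193 mod 4 = 1, so the flip contributes +1; sign now -1
(193/19): 193 mod 19 = 3, so (193/19) = (3/19)
flip (3/19) -> (19/3): both odd, 3 mod 4 = 3, 19 mod 4 = 3, so the flip contributes -1; sign now +1
(19/3): 19 mod 3 = 1, so (19/3) = (1/3)
reached (1/3) = 1, so the symbol is +1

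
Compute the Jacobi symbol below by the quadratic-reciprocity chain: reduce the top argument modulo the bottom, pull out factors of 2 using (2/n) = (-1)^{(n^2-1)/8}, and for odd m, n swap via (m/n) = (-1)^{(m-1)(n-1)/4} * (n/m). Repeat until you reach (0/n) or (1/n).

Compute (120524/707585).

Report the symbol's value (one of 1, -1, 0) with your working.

factor out 2^2: 120524 = 2^2·30131; with 707585 mod 8 = 1, (2/707585) = +1; sign now +1; continue with (30131/707585)
flip (30131/707585) -> (707585/30131): both odd, 30131 mod 4 = 3, 707585 mod 4 = 1, so the flip contributes +1; sign now +1
(707585/30131): 707585 mod 30131 = 14572, so (707585/30131) = (14572/30131)
factor out 2^2: 14572 = 2^2·3643; with 30131 mod 8 = 3, (2/30131) = -1; sign now +1; continue with (3643/30131)
flip (3643/30131) -> (30131/3643): both odd, 3643 mod 4 = 3, 30131 mod 4 = 3, so the flip contributes -1; sign now -1
(30131/3643): 30131 mod 3643 = 987, so (30131/3643) = (987/3643)
flip (987/3643) -> (3643/987): both odd, 987 mod 4 = 3, 3643 mod 4 = 3, so the flip contributes -1; sign now +1
(3643/987): 3643 mod 987 = 682, so (3643/987) = (682/987)
factor out 2^1: 682 = 2^1·341; with 987 mod 8 = 3, (2/987) = -1; sign now -1; continue with (341/987)
flip (341/987) -> (987/341): both odd, 341 mod 4 = 1, 987 mod 4 = 3, so the flip contributes +1; sign now -1
(987/341): 987 mod 341 = 305, so (987/341) = (305/341)
flip (305/341) -> (341/305): both odd, 305 mod 4 = 1, 341 mod 4 = 1, so the flip contributes +1; sign now -1
(341/305): 341 mod 305 = 36, so (341/305) = (36/305)
factor out 2^2: 36 = 2^2·9; with 305 mod 8 = 1, (2/305) = +1; sign now -1; continue with (9/305)
flip (9/305) -> (305/9): both odd, 9 mod 4 = 1, 305 mod 4 = 1, so the flip contributes +1; sign now -1
(305/9): 305 mod 9 = 8, so (305/9) = (8/9)
factor out 2^3: 8 = 2^3·1; with 9 mod 8 = 1, (2/9) = +1; sign now -1; continue with (1/9)
reached (1/9) = 1, so the symbol is -1

-1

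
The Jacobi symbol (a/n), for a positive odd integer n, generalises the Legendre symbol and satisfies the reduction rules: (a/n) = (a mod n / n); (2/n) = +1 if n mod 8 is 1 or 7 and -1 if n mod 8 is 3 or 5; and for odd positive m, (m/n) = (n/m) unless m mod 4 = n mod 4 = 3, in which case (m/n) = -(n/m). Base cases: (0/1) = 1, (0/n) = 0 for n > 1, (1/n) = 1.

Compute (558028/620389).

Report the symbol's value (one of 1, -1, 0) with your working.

factor out 2^2: 558028 = 2^2·139507; with 620389 mod 8 = 5, (2/620389) = -1; sign now +1; continue with (139507/620389)
flip (139507/620389) -> (620389/139507): both odd, 139507 mod 4 = 3, 620389 mod 4 = 1, so the flip contributes +1; sign now +1
(620389/139507): 620389 mod 139507 = 62361, so (620389/139507) = (62361/139507)
flip (62361/139507) -> (139507/62361): both odd, 62361 mod 4 = 1, 139507 mod 4 = 3, so the flip contributes +1; sign now +1
(139507/62361): 139507 mod 62361 = 14785, so (139507/62361) = (14785/62361)
flip (14785/62361) -> (62361/14785): both odd, 14785 mod 4 = 1, 62361 mod 4 = 1, so the flip contributes +1; sign now +1
(62361/14785): 62361 mod 14785 = 3221, so (62361/14785) = (3221/14785)
flip (3221/14785) -> (14785/3221): both odd, 3221 mod 4 = 1, 14785 mod 4 = 1, so the flip contributes +1; sign now +1
(14785/3221): 14785 mod 3221 = 1901, so (14785/3221) = (1901/3221)
flip (1901/3221) -> (3221/1901): both odd, 1901 mod 4 = 1, 3221 mod 4 = 1, so the flip contributes +1; sign now +1
(3221/1901): 3221 mod 1901 = 1320, so (3221/1901) = (1320/1901)
factor out 2^3: 1320 = 2^3·165; with 1901 mod 8 = 5, (2/1901) = -1; sign now -1; continue with (165/1901)
flip (165/1901) -> (1901/165): both odd, 165 mod 4 = 1, 1901 mod 4 = 1, so the flip contributes +1; sign now -1
(1901/165): 1901 mod 165 = 86, so (1901/165) = (86/165)
factor out 2^1: 86 = 2^1·43; with 165 mod 8 = 5, (2/165) = -1; sign now +1; continue with (43/165)
flip (43/165) -> (165/43): both odd, 43 mod 4 = 3, 165 mod 4 = 1, so the flip contributes +1; sign now +1
(165/43): 165 mod 43 = 36, so (165/43) = (36/43)
factor out 2^2: 36 = 2^2·9; with 43 mod 8 = 3, (2/43) = -1; sign now +1; continue with (9/43)
flip (9/43) -> (43/9): both odd, 9 mod 4 = 1, 43 mod 4 = 3, so the flip contributes +1; sign now +1
(43/9): 43 mod 9 = 7, so (43/9) = (7/9)
flip (7/9) -> (9/7): both odd, 7 mod 4 = 3, 9 mod 4 = 1, so the flip contributes +1; sign now +1
(9/7): 9 mod 7 = 2, so (9/7) = (2/7)
factor out 2^1: 2 = 2^1·1; with 7 mod 8 = 7, (2/7) = +1; sign now +1; continue with (1/7)
reached (1/7) = 1, so the symbol is +1

1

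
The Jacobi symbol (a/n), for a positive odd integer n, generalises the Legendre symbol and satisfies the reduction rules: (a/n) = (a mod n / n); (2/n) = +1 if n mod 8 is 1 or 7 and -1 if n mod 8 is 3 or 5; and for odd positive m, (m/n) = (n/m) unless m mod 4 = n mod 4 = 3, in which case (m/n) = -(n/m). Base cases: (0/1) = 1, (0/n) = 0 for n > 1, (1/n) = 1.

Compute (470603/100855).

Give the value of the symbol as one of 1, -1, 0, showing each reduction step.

(470603/100855) = (67183/100855)   [reduce mod 100855]
reciprocity: (67183/100855) = -1·(100855/67183) since 67183 mod 4 = 3, 100855 mod 4 = 3; sign now -1
(100855/67183) = (33672/67183)   [reduce mod 67183]
33672 = 2^3·4209; (2/67183) = +1 since 67183 mod 8 = 7, so (33672/67183) = (+1)^3·(4209/67183); sign now -1
reciprocity: (4209/67183) = +1·(67183/4209) since 4209 mod 4 = 1, 67183 mod 4 = 3; sign now -1
(67183/4209) = (4048/4209)   [reduce mod 4209]
4048 = 2^4·253; (2/4209) = +1 since 4209 mod 8 = 1, so (4048/4209) = (+1)^4·(253/4209); sign now -1
reciprocity: (253/4209) = +1·(4209/253) since 253 mod 4 = 1, 4209 mod 4 = 1; sign now -1
(4209/253) = (161/253)   [reduce mod 253]
reciprocity: (161/253) = +1·(253/161) since 161 mod 4 = 1, 253 mod 4 = 1; sign now -1
(253/161) = (92/161)   [reduce mod 161]
92 = 2^2·23; (2/161) = +1 since 161 mod 8 = 1, so (92/161) = (+1)^2·(23/161); sign now -1
reciprocity: (23/161) = +1·(161/23) since 23 mod 4 = 3, 161 mod 4 = 1; sign now -1
(161/23) = (0/23)   [reduce mod 23]
(0/23) = 0   [gcd(a, n) > 1]; final value = 0

0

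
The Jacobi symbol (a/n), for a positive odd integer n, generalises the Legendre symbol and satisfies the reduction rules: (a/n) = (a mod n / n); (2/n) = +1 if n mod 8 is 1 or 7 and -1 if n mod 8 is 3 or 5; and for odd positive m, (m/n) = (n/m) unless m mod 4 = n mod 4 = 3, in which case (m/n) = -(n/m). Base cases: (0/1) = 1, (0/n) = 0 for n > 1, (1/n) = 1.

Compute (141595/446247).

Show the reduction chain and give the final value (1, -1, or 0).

reciprocity: (141595/446247) = -1·(446247/141595) since 141595 mod 4 = 3, 446247 mod 4 = 3; sign now -1
(446247/141595) = (21462/141595)   [reduce mod 141595]
21462 = 2^1·10731; (2/141595) = -1 since 141595 mod 8 = 3, so (21462/141595) = (-1)^1·(10731/141595); sign now +1
reciprocity: (10731/141595) = -1·(141595/10731) since 10731 mod 4 = 3, 141595 mod 4 = 3; sign now -1
(141595/10731) = (2092/10731)   [reduce mod 10731]
2092 = 2^2·523; (2/10731) = -1 since 10731 mod 8 = 3, so (2092/10731) = (-1)^2·(523/10731); sign now -1
reciprocity: (523/10731) = -1·(10731/523) since 523 mod 4 = 3, 10731 mod 4 = 3; sign now +1
(10731/523) = (271/523)   [reduce mod 523]
reciprocity: (271/523) = -1·(523/271) since 271 mod 4 = 3, 523 mod 4 = 3; sign now -1
(523/271) = (252/271)   [reduce mod 271]
252 = 2^2·63; (2/271) = +1 since 271 mod 8 = 7, so (252/271) = (+1)^2·(63/271); sign now -1
reciprocity: (63/271) = -1·(271/63) since 63 mod 4 = 3, 271 mod 4 = 3; sign now +1
(271/63) = (19/63)   [reduce mod 63]
reciprocity: (19/63) = -1·(63/19) since 19 mod 4 = 3, 63 mod 4 = 3; sign now -1
(63/19) = (6/19)   [reduce mod 19]
6 = 2^1·3; (2/19) = -1 since 19 mod 8 = 3, so (6/19) = (-1)^1·(3/19); sign now +1
reciprocity: (3/19) = -1·(19/3) since 3 mod 4 = 3, 19 mod 4 = 3; sign now -1
(19/3) = (1/3)   [reduce mod 3]
(1/3) = 1; final value = sign = -1

-1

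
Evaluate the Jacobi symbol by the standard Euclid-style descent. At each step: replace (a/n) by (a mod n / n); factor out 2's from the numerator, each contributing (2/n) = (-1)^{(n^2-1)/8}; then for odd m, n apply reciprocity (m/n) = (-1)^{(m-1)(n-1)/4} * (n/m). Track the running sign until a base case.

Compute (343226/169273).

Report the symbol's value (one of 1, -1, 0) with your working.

(343226/169273) = (4680/169273)   [reduce mod 169273]
4680 = 2^3·585; (2/169273) = +1 since 169273 mod 8 = 1, so (4680/169273) = (+1)^3·(585/169273); sign now +1
reciprocity: (585/169273) = +1·(169273/585) since 585 mod 4 = 1, 169273 mod 4 = 1; sign now +1
(169273/585) = (208/585)   [reduce mod 585]
208 = 2^4·13; (2/585) = +1 since 585 mod 8 = 1, so (208/585) = (+1)^4·(13/585); sign now +1
reciprocity: (13/585) = +1·(585/13) since 13 mod 4 = 1, 585 mod 4 = 1; sign now +1
(585/13) = (0/13)   [reduce mod 13]
(0/13) = 0   [gcd(a, n) > 1]; final value = 0

0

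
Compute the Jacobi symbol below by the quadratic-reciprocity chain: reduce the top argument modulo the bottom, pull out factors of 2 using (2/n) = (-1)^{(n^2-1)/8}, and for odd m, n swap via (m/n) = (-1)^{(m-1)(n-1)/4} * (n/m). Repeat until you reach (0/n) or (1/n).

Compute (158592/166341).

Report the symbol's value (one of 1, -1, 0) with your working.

158592 = 2^7·1239; (2/166341) = -1 since 166341 mod 8 = 5, so (158592/166341) = (-1)^7·(1239/166341); sign now -1
reciprocity: (1239/166341) = +1·(166341/1239) since 1239 mod 4 = 3, 166341 mod 4 = 1; sign now -1
(166341/1239) = (315/1239)   [reduce mod 1239]
reciprocity: (315/1239) = -1·(1239/315) since 315 mod 4 = 3, 1239 mod 4 = 3; sign now +1
(1239/315) = (294/315)   [reduce mod 315]
294 = 2^1·147; (2/315) = -1 since 315 mod 8 = 3, so (294/315) = (-1)^1·(147/315); sign now -1
reciprocity: (147/315) = -1·(315/147) since 147 mod 4 = 3, 315 mod 4 = 3; sign now +1
(315/147) = (21/147)   [reduce mod 147]
reciprocity: (21/147) = +1·(147/21) since 21 mod 4 = 1, 147 mod 4 = 3; sign now +1
(147/21) = (0/21)   [reduce mod 21]
(0/21) = 0   [gcd(a, n) > 1]; final value = 0

0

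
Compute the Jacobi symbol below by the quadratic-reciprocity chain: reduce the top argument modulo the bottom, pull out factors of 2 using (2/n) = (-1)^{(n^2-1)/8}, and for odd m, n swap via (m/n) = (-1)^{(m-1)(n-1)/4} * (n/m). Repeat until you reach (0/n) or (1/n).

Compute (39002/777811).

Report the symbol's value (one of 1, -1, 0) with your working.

1

39002 = 2^1·19501; (2/777811) = -1 since 777811 mod 8 = 3, so (39002/777811) = (-1)^1·(19501/777811); sign now -1
reciprocity: (19501/777811) = +1·(777811/19501) since 19501 mod 4 = 1, 777811 mod 4 = 3; sign now -1
(777811/19501) = (17272/19501)   [reduce mod 19501]
17272 = 2^3·2159; (2/19501) = -1 since 19501 mod 8 = 5, so (17272/19501) = (-1)^3·(2159/19501); sign now +1
reciprocity: (2159/19501) = +1·(19501/2159) since 2159 mod 4 = 3, 19501 mod 4 = 1; sign now +1
(19501/2159) = (70/2159)   [reduce mod 2159]
70 = 2^1·35; (2/2159) = +1 since 2159 mod 8 = 7, so (70/2159) = (+1)^1·(35/2159); sign now +1
reciprocity: (35/2159) = -1·(2159/35) since 35 mod 4 = 3, 2159 mod 4 = 3; sign now -1
(2159/35) = (24/35)   [reduce mod 35]
24 = 2^3·3; (2/35) = -1 since 35 mod 8 = 3, so (24/35) = (-1)^3·(3/35); sign now +1
reciprocity: (3/35) = -1·(35/3) since 3 mod 4 = 3, 35 mod 4 = 3; sign now -1
(35/3) = (2/3)   [reduce mod 3]
2 = 2^1·1; (2/3) = -1 since 3 mod 8 = 3, so (2/3) = (-1)^1·(1/3); sign now +1
(1/3) = 1; final value = sign = +1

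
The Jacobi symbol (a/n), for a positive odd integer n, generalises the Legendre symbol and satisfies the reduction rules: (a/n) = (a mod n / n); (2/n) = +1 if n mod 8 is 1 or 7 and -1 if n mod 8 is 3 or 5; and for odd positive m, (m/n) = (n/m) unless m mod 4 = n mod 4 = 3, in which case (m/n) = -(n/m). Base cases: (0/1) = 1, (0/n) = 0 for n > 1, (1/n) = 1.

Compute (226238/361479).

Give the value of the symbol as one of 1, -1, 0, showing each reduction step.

-1

226238 = 2^1·113119; (2/361479) = +1 since 361479 mod 8 = 7, so (226238/361479) = (+1)^1·(113119/361479); sign now +1
reciprocity: (113119/361479) = -1·(361479/113119) since 113119 mod 4 = 3, 361479 mod 4 = 3; sign now -1
(361479/113119) = (22122/113119)   [reduce mod 113119]
22122 = 2^1·11061; (2/113119) = +1 since 113119 mod 8 = 7, so (22122/113119) = (+1)^1·(11061/113119); sign now -1
reciprocity: (11061/113119) = +1·(113119/11061) since 11061 mod 4 = 1, 113119 mod 4 = 3; sign now -1
(113119/11061) = (2509/11061)   [reduce mod 11061]
reciprocity: (2509/11061) = +1·(11061/2509) since 2509 mod 4 = 1, 11061 mod 4 = 1; sign now -1
(11061/2509) = (1025/2509)   [reduce mod 2509]
reciprocity: (1025/2509) = +1·(2509/1025) since 1025 mod 4 = 1, 2509 mod 4 = 1; sign now -1
(2509/1025) = (459/1025)   [reduce mod 1025]
reciprocity: (459/1025) = +1·(1025/459) since 459 mod 4 = 3, 1025 mod 4 = 1; sign now -1
(1025/459) = (107/459)   [reduce mod 459]
reciprocity: (107/459) = -1·(459/107) since 107 mod 4 = 3, 459 mod 4 = 3; sign now +1
(459/107) = (31/107)   [reduce mod 107]
reciprocity: (31/107) = -1·(107/31) since 31 mod 4 = 3, 107 mod 4 = 3; sign now -1
(107/31) = (14/31)   [reduce mod 31]
14 = 2^1·7; (2/31) = +1 since 31 mod 8 = 7, so (14/31) = (+1)^1·(7/31); sign now -1
reciprocity: (7/31) = -1·(31/7) since 7 mod 4 = 3, 31 mod 4 = 3; sign now +1
(31/7) = (3/7)   [reduce mod 7]
reciprocity: (3/7) = -1·(7/3) since 3 mod 4 = 3, 7 mod 4 = 3; sign now -1
(7/3) = (1/3)   [reduce mod 3]
(1/3) = 1; final value = sign = -1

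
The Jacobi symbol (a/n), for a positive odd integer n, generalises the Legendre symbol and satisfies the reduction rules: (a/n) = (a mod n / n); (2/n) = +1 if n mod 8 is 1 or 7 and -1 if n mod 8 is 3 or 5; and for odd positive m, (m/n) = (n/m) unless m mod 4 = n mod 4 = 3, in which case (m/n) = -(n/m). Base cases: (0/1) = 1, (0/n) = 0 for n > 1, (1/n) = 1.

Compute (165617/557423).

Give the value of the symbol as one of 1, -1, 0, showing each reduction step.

-1

flip (165617/557423) -> (557423/165617): both odd, 165617 mod 4 = 1, 557423 mod 4 = 3, so the flip contributes +1; sign now +1
(557423/165617): 557423 mod 165617 = 60572, so (557423/165617) = (60572/165617)
factor out 2^2: 60572 = 2^2·15143; with 165617 mod 8 = 1, (2/165617) = +1; sign now +1; continue with (15143/165617)
flip (15143/165617) -> (165617/15143): both odd, 15143 mod 4 = 3, 165617 mod 4 = 1, so the flip contributes +1; sign now +1
(165617/15143): 165617 mod 15143 = 14187, so (165617/15143) = (14187/15143)
flip (14187/15143) -> (15143/14187): both odd, 14187 mod 4 = 3, 15143 mod 4 = 3, so the flip contributes -1; sign now -1
(15143/14187): 15143 mod 14187 = 956, so (15143/14187) = (956/14187)
factor out 2^2: 956 = 2^2·239; with 14187 mod 8 = 3, (2/14187) = -1; sign now -1; continue with (239/14187)
flip (239/14187) -> (14187/239): both odd, 239 mod 4 = 3, 14187 mod 4 = 3, so the flip contributes -1; sign now +1
(14187/239): 14187 mod 239 = 86, so (14187/239) = (86/239)
factor out 2^1: 86 = 2^1·43; with 239 mod 8 = 7, (2/239) = +1; sign now +1; continue with (43/239)
flip (43/239) -> (239/43): both odd, 43 mod 4 = 3, 239 mod 4 = 3, so the flip contributes -1; sign now -1
(239/43): 239 mod 43 = 24, so (239/43) = (24/43)
factor out 2^3: 24 = 2^3·3; with 43 mod 8 = 3, (2/43) = -1; sign now +1; continue with (3/43)
flip (3/43) -> (43/3): both odd, 3 mod 4 = 3, 43 mod 4 = 3, so the flip contributes -1; sign now -1
(43/3): 43 mod 3 = 1, so (43/3) = (1/3)
reached (1/3) = 1, so the symbol is -1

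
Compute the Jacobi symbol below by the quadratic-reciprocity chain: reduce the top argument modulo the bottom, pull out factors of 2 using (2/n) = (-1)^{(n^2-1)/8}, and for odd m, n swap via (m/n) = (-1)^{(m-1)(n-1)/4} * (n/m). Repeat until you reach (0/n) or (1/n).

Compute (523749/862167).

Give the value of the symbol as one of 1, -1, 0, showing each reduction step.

flip (523749/862167) -> (862167/523749): both odd, 523749 mod 4 = 1, 862167 mod 4 = 3, so the flip contributes +1; sign now +1
(862167/523749): 862167 mod 523749 = 338418, so (862167/523749) = (338418/523749)
factor out 2^1: 338418 = 2^1·169209; with 523749 mod 8 = 5, (2/523749) = -1; sign now -1; continue with (169209/523749)
flip (169209/523749) -> (523749/169209): both odd, 169209 mod 4 = 1, 523749 mod 4 = 1, so the flip contributes +1; sign now -1
(523749/169209): 523749 mod 169209 = 16122, so (523749/169209) = (16122/169209)
factor out 2^1: 16122 = 2^1·8061; with 169209 mod 8 = 1, (2/169209) = +1; sign now -1; continue with (8061/169209)
flip (8061/169209) -> (169209/8061): both odd, 8061 mod 4 = 1, 169209 mod 4 = 1, so the flip contributes +1; sign now -1
(169209/8061): 169209 mod 8061 = 7989, so (169209/8061) = (7989/8061)
flip (7989/8061) -> (8061/7989): both odd, 7989 mod 4 = 1, 8061 mod 4 = 1, so the flip contributes +1; sign now -1
(8061/7989): 8061 mod 7989 = 72, so (8061/7989) = (72/7989)
factor out 2^3: 72 = 2^3·9; with 7989 mod 8 = 5, (2/7989) = -1; sign now +1; continue with (9/7989)
flip (9/7989) -> (7989/9): both odd, 9 mod 4 = 1, 7989 mod 4 = 1, so the flip contributes +1; sign now +1
(7989/9): 7989 mod 9 = 6, so (7989/9) = (6/9)
factor out 2^1: 6 = 2^1·3; with 9 mod 8 = 1, (2/9) = +1; sign now +1; continue with (3/9)
flip (3/9) -> (9/3): both odd, 3 mod 4 = 3, 9 mod 4 = 1, so the flip contributes +1; sign now +1
(9/3): 9 mod 3 = 0, so (9/3) = (0/3)
reached (0/3); gcd(a, n) > 1, so (0/3) = 0 and the symbol is 0

0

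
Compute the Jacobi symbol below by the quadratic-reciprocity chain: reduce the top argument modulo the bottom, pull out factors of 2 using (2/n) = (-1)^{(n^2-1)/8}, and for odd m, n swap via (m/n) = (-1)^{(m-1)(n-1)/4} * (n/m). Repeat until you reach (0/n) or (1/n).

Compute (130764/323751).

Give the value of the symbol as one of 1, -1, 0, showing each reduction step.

130764 = 2^2·32691; (2/323751) = +1 since 323751 mod 8 = 7, so (130764/323751) = (+1)^2·(32691/323751); sign now +1
reciprocity: (32691/323751) = -1·(323751/32691) since 32691 mod 4 = 3, 323751 mod 4 = 3; sign now -1
(323751/32691) = (29532/32691)   [reduce mod 32691]
29532 = 2^2·7383; (2/32691) = -1 since 32691 mod 8 = 3, so (29532/32691) = (-1)^2·(7383/32691); sign now -1
reciprocity: (7383/32691) = -1·(32691/7383) since 7383 mod 4 = 3, 32691 mod 4 = 3; sign now +1
(32691/7383) = (3159/7383)   [reduce mod 7383]
reciprocity: (3159/7383) = -1·(7383/3159) since 3159 mod 4 = 3, 7383 mod 4 = 3; sign now -1
(7383/3159) = (1065/3159)   [reduce mod 3159]
reciprocity: (1065/3159) = +1·(3159/1065) since 1065 mod 4 = 1, 3159 mod 4 = 3; sign now -1
(3159/1065) = (1029/1065)   [reduce mod 1065]
reciprocity: (1029/1065) = +1·(1065/1029) since 1029 mod 4 = 1, 1065 mod 4 = 1; sign now -1
(1065/1029) = (36/1029)   [reduce mod 1029]
36 = 2^2·9; (2/1029) = -1 since 1029 mod 8 = 5, so (36/1029) = (-1)^2·(9/1029); sign now -1
reciprocity: (9/1029) = +1·(1029/9) since 9 mod 4 = 1, 1029 mod 4 = 1; sign now -1
(1029/9) = (3/9)   [reduce mod 9]
reciprocity: (3/9) = +1·(9/3) since 3 mod 4 = 3, 9 mod 4 = 1; sign now -1
(9/3) = (0/3)   [reduce mod 3]
(0/3) = 0   [gcd(a, n) > 1]; final value = 0

0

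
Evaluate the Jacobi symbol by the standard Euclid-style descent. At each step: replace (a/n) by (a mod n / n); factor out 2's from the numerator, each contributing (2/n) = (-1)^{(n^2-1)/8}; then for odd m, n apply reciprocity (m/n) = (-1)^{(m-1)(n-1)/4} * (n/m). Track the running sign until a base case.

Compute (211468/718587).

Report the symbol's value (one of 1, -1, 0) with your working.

factor out 2^2: 211468 = 2^2·52867; with 718587 mod 8 = 3, (2/718587) = -1; sign now +1; continue with (52867/718587)
flip (52867/718587) -> (718587/52867): both odd, 52867 mod 4 = 3, 718587 mod 4 = 3, so the flip contributes -1; sign now -1
(718587/52867): 718587 mod 52867 = 31316, so (718587/52867) = (31316/52867)
factor out 2^2: 31316 = 2^2·7829; with 52867 mod 8 = 3, (2/52867) = -1; sign now -1; continue with (7829/52867)
flip (7829/52867) -> (52867/7829): both odd, 7829 mod 4 = 1, 52867 mod 4 = 3, so the flip contributes +1; sign now -1
(52867/7829): 52867 mod 7829 = 5893, so (52867/7829) = (5893/7829)
flip (5893/7829) -> (7829/5893): both odd, 5893 mod 4 = 1, 7829 mod 4 = 1, so the flip contributes +1; sign now -1
(7829/5893): 7829 mod 5893 = 1936, so (7829/5893) = (1936/5893)
factor out 2^4: 1936 = 2^4·121; with 5893 mod 8 = 5, (2/5893) = -1; sign now -1; continue with (121/5893)
flip (121/5893) -> (5893/121): both odd, 121 mod 4 = 1, 5893 mod 4 = 1, so the flip contributes +1; sign now -1
(5893/121): 5893 mod 121 = 85, so (5893/121) = (85/121)
flip (85/121) -> (121/85): both odd, 85 mod 4 = 1, 121 mod 4 = 1, so the flip contributes +1; sign now -1
(121/85): 121 mod 85 = 36, so (121/85) = (36/85)
factor out 2^2: 36 = 2^2·9; with 85 mod 8 = 5, (2/85) = -1; sign now -1; continue with (9/85)
flip (9/85) -> (85/9): both odd, 9 mod 4 = 1, 85 mod 4 = 1, so the flip contributes +1; sign now -1
(85/9): 85 mod 9 = 4, so (85/9) = (4/9)
factor out 2^2: 4 = 2^2·1; with 9 mod 8 = 1, (2/9) = +1; sign now -1; continue with (1/9)
reached (1/9) = 1, so the symbol is -1

-1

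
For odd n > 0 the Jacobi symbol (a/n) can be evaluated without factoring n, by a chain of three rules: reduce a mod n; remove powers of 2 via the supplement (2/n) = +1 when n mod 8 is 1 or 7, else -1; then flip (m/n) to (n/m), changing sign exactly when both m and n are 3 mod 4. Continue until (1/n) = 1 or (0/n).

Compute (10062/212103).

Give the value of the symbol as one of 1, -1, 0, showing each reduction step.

factor out 2^1: 10062 = 2^1·5031; with 212103 mod 8 = 7, (2/212103) = +1; sign now +1; continue with (5031/212103)
flip (5031/212103) -> (212103/5031): both odd, 5031 mod 4 = 3, 212103 mod 4 = 3, so the flip contributes -1; sign now -1
(212103/5031): 212103 mod 5031 = 801, so (212103/5031) = (801/5031)
flip (801/5031) -> (5031/801): both odd, 801 mod 4 = 1, 5031 mod 4 = 3, so the flip contributes +1; sign now -1
(5031/801): 5031 mod 801 = 225, so (5031/801) = (225/801)
flip (225/801) -> (801/225): both odd, 225 mod 4 = 1, 801 mod 4 = 1, so the flip contributes +1; sign now -1
(801/225): 801 mod 225 = 126, so (801/225) = (126/225)
factor out 2^1: 126 = 2^1·63; with 225 mod 8 = 1, (2/225) = +1; sign now -1; continue with (63/225)
flip (63/225) -> (225/63): both odd, 63 mod 4 = 3, 225 mod 4 = 1, so the flip contributes +1; sign now -1
(225/63): 225 mod 63 = 36, so (225/63) = (36/63)
factor out 2^2: 36 = 2^2·9; with 63 mod 8 = 7, (2/63) = +1; sign now -1; continue with (9/63)
flip (9/63) -> (63/9): both odd, 9 mod 4 = 1, 63 mod 4 = 3, so the flip contributes +1; sign now -1
(63/9): 63 mod 9 = 0, so (63/9) = (0/9)
reached (0/9); gcd(a, n) > 1, so (0/9) = 0 and the symbol is 0

0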